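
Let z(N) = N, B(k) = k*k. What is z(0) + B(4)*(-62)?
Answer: -992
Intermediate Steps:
B(k) = k²
z(0) + B(4)*(-62) = 0 + 4²*(-62) = 0 + 16*(-62) = 0 - 992 = -992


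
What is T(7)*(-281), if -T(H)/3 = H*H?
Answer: 41307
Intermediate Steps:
T(H) = -3*H**2 (T(H) = -3*H*H = -3*H**2)
T(7)*(-281) = -3*7**2*(-281) = -3*49*(-281) = -147*(-281) = 41307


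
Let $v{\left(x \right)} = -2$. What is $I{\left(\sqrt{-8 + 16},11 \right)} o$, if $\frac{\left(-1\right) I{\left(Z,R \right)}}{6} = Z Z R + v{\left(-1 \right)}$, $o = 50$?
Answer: $-25800$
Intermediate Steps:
$I{\left(Z,R \right)} = 12 - 6 R Z^{2}$ ($I{\left(Z,R \right)} = - 6 \left(Z Z R - 2\right) = - 6 \left(Z^{2} R - 2\right) = - 6 \left(R Z^{2} - 2\right) = - 6 \left(-2 + R Z^{2}\right) = 12 - 6 R Z^{2}$)
$I{\left(\sqrt{-8 + 16},11 \right)} o = \left(12 - 66 \left(\sqrt{-8 + 16}\right)^{2}\right) 50 = \left(12 - 66 \left(\sqrt{8}\right)^{2}\right) 50 = \left(12 - 66 \left(2 \sqrt{2}\right)^{2}\right) 50 = \left(12 - 66 \cdot 8\right) 50 = \left(12 - 528\right) 50 = \left(-516\right) 50 = -25800$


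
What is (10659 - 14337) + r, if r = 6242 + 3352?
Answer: 5916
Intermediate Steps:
r = 9594
(10659 - 14337) + r = (10659 - 14337) + 9594 = -3678 + 9594 = 5916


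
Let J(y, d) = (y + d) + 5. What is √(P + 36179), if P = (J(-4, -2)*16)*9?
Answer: √36035 ≈ 189.83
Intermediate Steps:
J(y, d) = 5 + d + y (J(y, d) = (d + y) + 5 = 5 + d + y)
P = -144 (P = ((5 - 2 - 4)*16)*9 = -1*16*9 = -16*9 = -144)
√(P + 36179) = √(-144 + 36179) = √36035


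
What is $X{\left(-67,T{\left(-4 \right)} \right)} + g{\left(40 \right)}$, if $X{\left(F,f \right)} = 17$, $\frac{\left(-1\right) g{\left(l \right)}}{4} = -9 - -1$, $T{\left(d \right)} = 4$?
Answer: $49$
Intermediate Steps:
$g{\left(l \right)} = 32$ ($g{\left(l \right)} = - 4 \left(-9 - -1\right) = - 4 \left(-9 + 1\right) = \left(-4\right) \left(-8\right) = 32$)
$X{\left(-67,T{\left(-4 \right)} \right)} + g{\left(40 \right)} = 17 + 32 = 49$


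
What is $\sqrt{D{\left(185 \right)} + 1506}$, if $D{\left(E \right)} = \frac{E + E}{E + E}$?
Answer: $\sqrt{1507} \approx 38.82$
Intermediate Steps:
$D{\left(E \right)} = 1$ ($D{\left(E \right)} = \frac{2 E}{2 E} = 2 E \frac{1}{2 E} = 1$)
$\sqrt{D{\left(185 \right)} + 1506} = \sqrt{1 + 1506} = \sqrt{1507}$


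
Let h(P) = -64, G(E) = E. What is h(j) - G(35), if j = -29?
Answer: -99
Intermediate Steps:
h(j) - G(35) = -64 - 1*35 = -64 - 35 = -99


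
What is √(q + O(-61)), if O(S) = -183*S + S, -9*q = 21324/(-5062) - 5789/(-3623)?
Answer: √8401871896638383213/27509439 ≈ 105.37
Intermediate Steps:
q = 23976467/82528317 (q = -(21324/(-5062) - 5789/(-3623))/9 = -(21324*(-1/5062) - 5789*(-1/3623))/9 = -(-10662/2531 + 5789/3623)/9 = -⅑*(-23976467/9169813) = 23976467/82528317 ≈ 0.29052)
O(S) = -182*S
√(q + O(-61)) = √(23976467/82528317 - 182*(-61)) = √(23976467/82528317 + 11102) = √(916253351801/82528317) = √8401871896638383213/27509439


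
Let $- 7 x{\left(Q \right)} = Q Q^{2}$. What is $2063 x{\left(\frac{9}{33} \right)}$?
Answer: $- \frac{55701}{9317} \approx -5.9784$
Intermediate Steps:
$x{\left(Q \right)} = - \frac{Q^{3}}{7}$ ($x{\left(Q \right)} = - \frac{Q Q^{2}}{7} = - \frac{Q^{3}}{7}$)
$2063 x{\left(\frac{9}{33} \right)} = 2063 \left(- \frac{\left(\frac{9}{33}\right)^{3}}{7}\right) = 2063 \left(- \frac{\left(9 \cdot \frac{1}{33}\right)^{3}}{7}\right) = 2063 \left(- \frac{\left(\frac{3}{11}\right)^{3}}{7}\right) = 2063 \left(\left(- \frac{1}{7}\right) \frac{27}{1331}\right) = 2063 \left(- \frac{27}{9317}\right) = - \frac{55701}{9317}$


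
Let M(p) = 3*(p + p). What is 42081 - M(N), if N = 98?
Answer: 41493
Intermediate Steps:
M(p) = 6*p (M(p) = 3*(2*p) = 6*p)
42081 - M(N) = 42081 - 6*98 = 42081 - 1*588 = 42081 - 588 = 41493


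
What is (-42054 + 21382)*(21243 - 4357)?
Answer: -349067392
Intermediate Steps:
(-42054 + 21382)*(21243 - 4357) = -20672*16886 = -349067392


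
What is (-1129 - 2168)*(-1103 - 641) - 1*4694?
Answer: 5745274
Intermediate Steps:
(-1129 - 2168)*(-1103 - 641) - 1*4694 = -3297*(-1744) - 4694 = 5749968 - 4694 = 5745274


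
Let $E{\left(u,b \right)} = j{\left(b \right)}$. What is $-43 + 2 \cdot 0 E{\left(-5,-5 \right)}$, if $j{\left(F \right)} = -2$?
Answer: $-43$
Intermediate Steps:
$E{\left(u,b \right)} = -2$
$-43 + 2 \cdot 0 E{\left(-5,-5 \right)} = -43 + 2 \cdot 0 \left(-2\right) = -43 + 0 \left(-2\right) = -43 + 0 = -43$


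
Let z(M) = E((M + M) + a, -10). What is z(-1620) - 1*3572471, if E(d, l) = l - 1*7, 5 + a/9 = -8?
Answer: -3572488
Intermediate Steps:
a = -117 (a = -45 + 9*(-8) = -45 - 72 = -117)
E(d, l) = -7 + l (E(d, l) = l - 7 = -7 + l)
z(M) = -17 (z(M) = -7 - 10 = -17)
z(-1620) - 1*3572471 = -17 - 1*3572471 = -17 - 3572471 = -3572488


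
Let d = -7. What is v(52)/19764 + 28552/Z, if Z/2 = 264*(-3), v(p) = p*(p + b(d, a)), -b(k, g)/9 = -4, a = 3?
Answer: -1934213/108702 ≈ -17.794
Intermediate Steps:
b(k, g) = 36 (b(k, g) = -9*(-4) = 36)
v(p) = p*(36 + p) (v(p) = p*(p + 36) = p*(36 + p))
Z = -1584 (Z = 2*(264*(-3)) = 2*(-792) = -1584)
v(52)/19764 + 28552/Z = (52*(36 + 52))/19764 + 28552/(-1584) = (52*88)*(1/19764) + 28552*(-1/1584) = 4576*(1/19764) - 3569/198 = 1144/4941 - 3569/198 = -1934213/108702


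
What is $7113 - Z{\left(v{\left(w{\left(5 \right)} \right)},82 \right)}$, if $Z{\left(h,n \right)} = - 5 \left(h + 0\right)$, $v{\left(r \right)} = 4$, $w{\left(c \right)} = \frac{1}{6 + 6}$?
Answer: $7133$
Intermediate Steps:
$w{\left(c \right)} = \frac{1}{12}$
$Z{\left(h,n \right)} = - 5 h$
$7113 - Z{\left(v{\left(w{\left(5 \right)} \right)},82 \right)} = 7113 - \left(-5\right) 4 = 7113 - -20 = 7113 + 20 = 7133$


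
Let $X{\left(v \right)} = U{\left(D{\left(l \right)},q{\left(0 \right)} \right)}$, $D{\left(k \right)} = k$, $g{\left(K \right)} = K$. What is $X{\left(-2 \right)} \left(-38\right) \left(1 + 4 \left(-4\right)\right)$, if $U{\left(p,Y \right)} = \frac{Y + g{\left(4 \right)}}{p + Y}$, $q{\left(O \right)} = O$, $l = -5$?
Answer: $-456$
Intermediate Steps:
$U{\left(p,Y \right)} = \frac{4 + Y}{Y + p}$ ($U{\left(p,Y \right)} = \frac{Y + 4}{p + Y} = \frac{4 + Y}{Y + p}$)
$X{\left(v \right)} = - \frac{4}{5}$ ($X{\left(v \right)} = \frac{4 + 0}{0 - 5} = \frac{1}{-5} \cdot 4 = \left(- \frac{1}{5}\right) 4 = - \frac{4}{5}$)
$X{\left(-2 \right)} \left(-38\right) \left(1 + 4 \left(-4\right)\right) = \left(- \frac{4}{5}\right) \left(-38\right) \left(1 + 4 \left(-4\right)\right) = \frac{152 \left(1 - 16\right)}{5} = \frac{152}{5} \left(-15\right) = -456$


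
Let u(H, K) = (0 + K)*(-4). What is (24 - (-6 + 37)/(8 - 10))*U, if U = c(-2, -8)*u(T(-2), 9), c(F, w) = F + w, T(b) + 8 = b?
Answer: 14220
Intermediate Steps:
T(b) = -8 + b
u(H, K) = -4*K (u(H, K) = K*(-4) = -4*K)
U = 360 (U = (-2 - 8)*(-4*9) = -10*(-36) = 360)
(24 - (-6 + 37)/(8 - 10))*U = (24 - (-6 + 37)/(8 - 10))*360 = (24 - 31/(-2))*360 = (24 - 31*(-1)/2)*360 = (24 - 1*(-31/2))*360 = (24 + 31/2)*360 = (79/2)*360 = 14220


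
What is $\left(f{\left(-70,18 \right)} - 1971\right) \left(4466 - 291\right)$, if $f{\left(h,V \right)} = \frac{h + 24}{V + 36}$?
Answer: $- \frac{222277000}{27} \approx -8.2325 \cdot 10^{6}$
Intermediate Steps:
$f{\left(h,V \right)} = \frac{24 + h}{36 + V}$
$\left(f{\left(-70,18 \right)} - 1971\right) \left(4466 - 291\right) = \left(\frac{24 - 70}{36 + 18} - 1971\right) \left(4466 - 291\right) = \left(\frac{1}{54} \left(-46\right) - 1971\right) 4175 = \left(- \frac{23}{27} - 1971\right) 4175 = \left(- \frac{53240}{27}\right) 4175 = - \frac{222277000}{27}$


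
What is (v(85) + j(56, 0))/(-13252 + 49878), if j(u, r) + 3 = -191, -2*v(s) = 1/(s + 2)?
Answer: -33757/6372924 ≈ -0.0052969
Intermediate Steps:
v(s) = -1/(2*(2 + s)) (v(s) = -1/(2*(s + 2)) = -1/(2*(2 + s)))
j(u, r) = -194 (j(u, r) = -3 - 191 = -194)
(v(85) + j(56, 0))/(-13252 + 49878) = (-1/(4 + 2*85) - 194)/(-13252 + 49878) = (-1/(4 + 170) - 194)/36626 = (-1/174 - 194)*(1/36626) = -33757/174*1/36626 = -33757/6372924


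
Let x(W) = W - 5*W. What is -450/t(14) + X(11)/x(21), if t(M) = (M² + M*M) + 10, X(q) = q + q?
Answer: -3887/2814 ≈ -1.3813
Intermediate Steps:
x(W) = -4*W
X(q) = 2*q
t(M) = 10 + 2*M² (t(M) = (M² + M²) + 10 = 2*M² + 10 = 10 + 2*M²)
-450/t(14) + X(11)/x(21) = -450/(10 + 2*14²) + (2*11)/((-4*21)) = -450/(10 + 2*196) + 22/(-84) = -450/(10 + 392) + 22*(-1/84) = -450/402 - 11/42 = -450*1/402 - 11/42 = -75/67 - 11/42 = -3887/2814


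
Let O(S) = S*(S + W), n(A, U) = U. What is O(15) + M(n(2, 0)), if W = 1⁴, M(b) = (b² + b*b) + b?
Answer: 240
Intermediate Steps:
M(b) = b + 2*b² (M(b) = (b² + b²) + b = 2*b² + b = b + 2*b²)
W = 1
O(S) = S*(1 + S) (O(S) = S*(S + 1) = S*(1 + S))
O(15) + M(n(2, 0)) = 15*(1 + 15) + 0*(1 + 2*0) = 15*16 + 0*(1 + 0) = 240 + 0*1 = 240 + 0 = 240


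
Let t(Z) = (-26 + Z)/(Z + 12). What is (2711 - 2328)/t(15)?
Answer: -10341/11 ≈ -940.09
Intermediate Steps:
t(Z) = (-26 + Z)/(12 + Z)
(2711 - 2328)/t(15) = (2711 - 2328)/(((-26 + 15)/(12 + 15))) = 383/((-11/27)) = 383/(((1/27)*(-11))) = 383/(-11/27) = 383*(-27/11) = -10341/11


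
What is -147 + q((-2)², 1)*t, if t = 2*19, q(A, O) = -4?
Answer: -299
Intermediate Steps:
t = 38
-147 + q((-2)², 1)*t = -147 - 4*38 = -147 - 152 = -299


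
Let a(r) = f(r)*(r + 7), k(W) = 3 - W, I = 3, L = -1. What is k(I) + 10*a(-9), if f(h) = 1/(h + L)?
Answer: 2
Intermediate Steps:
f(h) = 1/(-1 + h) (f(h) = 1/(h - 1) = 1/(-1 + h))
a(r) = (7 + r)/(-1 + r) (a(r) = (r + 7)/(-1 + r) = (7 + r)/(-1 + r))
k(I) + 10*a(-9) = (3 - 1*3) + 10*((7 - 9)/(-1 - 9)) = (3 - 3) + 10*(-2/(-10)) = 0 + 10*(-⅒*(-2)) = 0 + 10*(⅕) = 0 + 2 = 2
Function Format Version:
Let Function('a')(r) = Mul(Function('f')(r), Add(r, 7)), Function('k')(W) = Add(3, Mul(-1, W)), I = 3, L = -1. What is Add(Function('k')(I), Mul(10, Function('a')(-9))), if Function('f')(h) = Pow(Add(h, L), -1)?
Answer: 2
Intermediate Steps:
Function('f')(h) = Pow(Add(-1, h), -1) (Function('f')(h) = Pow(Add(h, -1), -1) = Pow(Add(-1, h), -1))
Function('a')(r) = Mul(Pow(Add(-1, r), -1), Add(7, r)) (Function('a')(r) = Mul(Pow(Add(-1, r), -1), Add(r, 7)) = Mul(Pow(Add(-1, r), -1), Add(7, r)))
Add(Function('k')(I), Mul(10, Function('a')(-9))) = Add(Add(3, Mul(-1, 3)), Mul(10, Mul(Pow(Add(-1, -9), -1), Add(7, -9)))) = Add(Add(3, -3), Mul(10, Mul(Pow(-10, -1), -2))) = Add(0, Mul(10, Mul(Rational(-1, 10), -2))) = Add(0, Mul(10, Rational(1, 5))) = Add(0, 2) = 2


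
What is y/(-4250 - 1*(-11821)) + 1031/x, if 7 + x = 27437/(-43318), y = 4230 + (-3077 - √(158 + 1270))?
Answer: -337746101479/2503449573 - 2*√357/7571 ≈ -134.92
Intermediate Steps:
y = 1153 - 2*√357 (y = 4230 + (-3077 - √1428) = 4230 + (-3077 - 2*√357) = 1153 - 2*√357 ≈ 1115.2)
x = -330663/43318 (x = -7 + 27437/(-43318) = -7 + 27437*(-1/43318) = -7 - 27437/43318 = -330663/43318 ≈ -7.6334)
y/(-4250 - 1*(-11821)) + 1031/x = (1153 - 2*√357)/(-4250 - 1*(-11821)) + 1031/(-330663/43318) = (1153 - 2*√357)/(-4250 + 11821) + 1031*(-43318/330663) = (1153 - 2*√357)/7571 - 44660858/330663 = (1153 - 2*√357)*(1/7571) - 44660858/330663 = (1153/7571 - 2*√357/7571) - 44660858/330663 = -337746101479/2503449573 - 2*√357/7571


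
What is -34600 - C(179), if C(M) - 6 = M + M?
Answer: -34964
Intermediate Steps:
C(M) = 6 + 2*M (C(M) = 6 + (M + M) = 6 + 2*M)
-34600 - C(179) = -34600 - (6 + 2*179) = -34600 - (6 + 358) = -34600 - 1*364 = -34600 - 364 = -34964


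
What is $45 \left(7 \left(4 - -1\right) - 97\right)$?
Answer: $-2790$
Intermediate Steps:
$45 \left(7 \left(4 - -1\right) - 97\right) = 45 \left(7 \left(4 + 1\right) - 97\right) = 45 \left(7 \cdot 5 - 97\right) = 45 \left(35 - 97\right) = 45 \left(-62\right) = -2790$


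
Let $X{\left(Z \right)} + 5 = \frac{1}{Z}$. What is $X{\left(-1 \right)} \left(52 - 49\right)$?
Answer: $-18$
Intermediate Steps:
$X{\left(Z \right)} = -5 + \frac{1}{Z}$
$X{\left(-1 \right)} \left(52 - 49\right) = \left(-5 + \frac{1}{-1}\right) \left(52 - 49\right) = \left(-5 - 1\right) 3 = \left(-6\right) 3 = -18$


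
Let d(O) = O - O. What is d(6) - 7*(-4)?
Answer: 28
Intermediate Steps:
d(O) = 0
d(6) - 7*(-4) = 0 - 7*(-4) = 0 + 28 = 28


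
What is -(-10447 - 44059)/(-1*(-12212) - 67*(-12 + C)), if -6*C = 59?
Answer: 327036/82049 ≈ 3.9859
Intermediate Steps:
C = -59/6 (C = -⅙*59 = -59/6 ≈ -9.8333)
-(-10447 - 44059)/(-1*(-12212) - 67*(-12 + C)) = -(-10447 - 44059)/(-1*(-12212) - 67*(-12 - 59/6)) = -(-54506)/(12212 - 67*(-131/6)) = -(-54506)/(12212 + 8777/6) = -(-54506)/82049/6 = -(-54506)*6/82049 = -1*(-327036/82049) = 327036/82049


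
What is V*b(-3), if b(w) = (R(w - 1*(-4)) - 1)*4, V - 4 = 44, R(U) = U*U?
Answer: 0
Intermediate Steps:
R(U) = U**2
V = 48 (V = 4 + 44 = 48)
b(w) = -4 + 4*(4 + w)**2 (b(w) = ((w - 1*(-4))**2 - 1)*4 = ((w + 4)**2 - 1)*4 = ((4 + w)**2 - 1)*4 = (-1 + (4 + w)**2)*4 = -4 + 4*(4 + w)**2)
V*b(-3) = 48*(-4 + 4*(4 - 3)**2) = 48*(-4 + 4*1**2) = 48*(-4 + 4*1) = 48*(-4 + 4) = 48*0 = 0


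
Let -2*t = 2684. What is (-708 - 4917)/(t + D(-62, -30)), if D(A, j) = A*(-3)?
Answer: 5625/1156 ≈ 4.8659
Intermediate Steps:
t = -1342 (t = -½*2684 = -1342)
D(A, j) = -3*A
(-708 - 4917)/(t + D(-62, -30)) = (-708 - 4917)/(-1342 - 3*(-62)) = -5625/(-1342 + 186) = -5625/(-1156) = -5625*(-1/1156) = 5625/1156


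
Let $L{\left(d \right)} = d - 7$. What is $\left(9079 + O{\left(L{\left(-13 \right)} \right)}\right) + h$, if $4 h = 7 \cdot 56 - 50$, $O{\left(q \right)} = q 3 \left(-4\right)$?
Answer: $\frac{18809}{2} \approx 9404.5$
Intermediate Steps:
$L{\left(d \right)} = -7 + d$
$O{\left(q \right)} = - 12 q$ ($O{\left(q \right)} = 3 q \left(-4\right) = - 12 q$)
$h = \frac{171}{2}$ ($h = \frac{7 \cdot 56 - 50}{4} = \frac{392 - 50}{4} = \frac{1}{4} \cdot 342 = \frac{171}{2} \approx 85.5$)
$\left(9079 + O{\left(L{\left(-13 \right)} \right)}\right) + h = \left(9079 - 12 \left(-7 - 13\right)\right) + \frac{171}{2} = \left(9079 - -240\right) + \frac{171}{2} = \left(9079 + 240\right) + \frac{171}{2} = 9319 + \frac{171}{2} = \frac{18809}{2}$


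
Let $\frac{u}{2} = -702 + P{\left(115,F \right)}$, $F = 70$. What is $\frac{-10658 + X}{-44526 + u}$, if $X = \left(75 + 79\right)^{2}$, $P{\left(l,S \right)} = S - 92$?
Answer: $- \frac{6529}{22987} \approx -0.28403$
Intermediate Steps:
$P{\left(l,S \right)} = -92 + S$
$X = 23716$ ($X = 154^{2} = 23716$)
$u = -1448$ ($u = 2 \left(-702 + \left(-92 + 70\right)\right) = 2 \left(-702 - 22\right) = 2 \left(-724\right) = -1448$)
$\frac{-10658 + X}{-44526 + u} = \frac{-10658 + 23716}{-44526 - 1448} = \frac{13058}{-45974} = 13058 \left(- \frac{1}{45974}\right) = - \frac{6529}{22987}$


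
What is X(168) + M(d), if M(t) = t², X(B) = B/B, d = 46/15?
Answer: 2341/225 ≈ 10.404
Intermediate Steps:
d = 46/15 (d = 46*(1/15) = 46/15 ≈ 3.0667)
X(B) = 1
X(168) + M(d) = 1 + (46/15)² = 1 + 2116/225 = 2341/225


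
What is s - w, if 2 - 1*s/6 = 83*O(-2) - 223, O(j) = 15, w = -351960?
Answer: 345840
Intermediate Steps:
s = -6120 (s = 12 - 6*(83*15 - 223) = 12 - 6*(1245 - 223) = 12 - 6*1022 = 12 - 6132 = -6120)
s - w = -6120 - 1*(-351960) = -6120 + 351960 = 345840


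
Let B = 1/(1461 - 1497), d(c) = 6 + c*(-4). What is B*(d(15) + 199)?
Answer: -145/36 ≈ -4.0278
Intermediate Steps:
d(c) = 6 - 4*c
B = -1/36 (B = 1/(-36) = -1/36 ≈ -0.027778)
B*(d(15) + 199) = -((6 - 4*15) + 199)/36 = -((6 - 60) + 199)/36 = -(-54 + 199)/36 = -1/36*145 = -145/36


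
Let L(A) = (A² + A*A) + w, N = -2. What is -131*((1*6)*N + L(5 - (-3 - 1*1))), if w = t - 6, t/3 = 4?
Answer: -20436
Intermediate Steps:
t = 12 (t = 3*4 = 12)
w = 6 (w = 12 - 6 = 6)
L(A) = 6 + 2*A² (L(A) = (A² + A*A) + 6 = (A² + A²) + 6 = 2*A² + 6 = 6 + 2*A²)
-131*((1*6)*N + L(5 - (-3 - 1*1))) = -131*((1*6)*(-2) + (6 + 2*(5 - (-3 - 1*1))²)) = -131*(6*(-2) + (6 + 2*(5 - (-3 - 1))²)) = -131*(-12 + (6 + 2*(5 - 1*(-4))²)) = -131*(-12 + (6 + 2*(5 + 4)²)) = -131*(-12 + (6 + 2*9²)) = -131*(-12 + (6 + 2*81)) = -131*(-12 + (6 + 162)) = -131*(-12 + 168) = -131*156 = -20436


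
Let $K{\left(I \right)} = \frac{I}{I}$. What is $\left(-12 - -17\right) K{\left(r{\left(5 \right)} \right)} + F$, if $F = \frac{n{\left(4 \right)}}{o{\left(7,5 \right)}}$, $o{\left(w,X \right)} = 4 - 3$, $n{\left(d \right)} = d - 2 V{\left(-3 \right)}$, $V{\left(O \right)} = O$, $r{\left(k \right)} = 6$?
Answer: $15$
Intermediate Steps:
$K{\left(I \right)} = 1$
$n{\left(d \right)} = 6 + d$ ($n{\left(d \right)} = d - -6 = d + 6 = 6 + d$)
$o{\left(w,X \right)} = 1$ ($o{\left(w,X \right)} = 4 - 3 = 1$)
$F = 10$ ($F = \frac{6 + 4}{1} = 10 \cdot 1 = 10$)
$\left(-12 - -17\right) K{\left(r{\left(5 \right)} \right)} + F = \left(-12 - -17\right) 1 + 10 = \left(-12 + 17\right) 1 + 10 = 5 \cdot 1 + 10 = 5 + 10 = 15$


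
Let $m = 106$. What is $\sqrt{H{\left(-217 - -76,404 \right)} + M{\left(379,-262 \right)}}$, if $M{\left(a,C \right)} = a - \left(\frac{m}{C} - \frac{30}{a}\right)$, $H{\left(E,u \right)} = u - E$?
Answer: $\frac{\sqrt{2278873857757}}{49649} \approx 30.405$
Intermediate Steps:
$M{\left(a,C \right)} = a - \frac{106}{C} + \frac{30}{a}$ ($M{\left(a,C \right)} = a - \left(\frac{106}{C} - \frac{30}{a}\right) = a - \left(- \frac{30}{a} + \frac{106}{C}\right) = a + \left(- \frac{106}{C} + \frac{30}{a}\right) = a - \frac{106}{C} + \frac{30}{a}$)
$\sqrt{H{\left(-217 - -76,404 \right)} + M{\left(379,-262 \right)}} = \sqrt{\left(404 - \left(-217 - -76\right)\right) + \left(379 - \frac{106}{-262} + \frac{30}{379}\right)} = \sqrt{\left(404 - \left(-217 + 76\right)\right) + \left(379 - - \frac{53}{131} + 30 \cdot \frac{1}{379}\right)} = \sqrt{\left(404 - -141\right) + \left(379 + \frac{53}{131} + \frac{30}{379}\right)} = \sqrt{\left(404 + 141\right) + \frac{18840988}{49649}} = \sqrt{545 + \frac{18840988}{49649}} = \sqrt{\frac{45899693}{49649}} = \frac{\sqrt{2278873857757}}{49649}$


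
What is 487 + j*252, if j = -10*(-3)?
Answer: 8047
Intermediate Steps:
j = 30
487 + j*252 = 487 + 30*252 = 487 + 7560 = 8047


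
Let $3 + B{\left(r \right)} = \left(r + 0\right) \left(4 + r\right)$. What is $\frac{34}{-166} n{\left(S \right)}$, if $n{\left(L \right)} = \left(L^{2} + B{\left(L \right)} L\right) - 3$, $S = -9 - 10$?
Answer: $\frac{85000}{83} \approx 1024.1$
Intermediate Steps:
$S = -19$ ($S = -9 - 10 = -19$)
$B{\left(r \right)} = -3 + r \left(4 + r\right)$ ($B{\left(r \right)} = -3 + \left(r + 0\right) \left(4 + r\right) = -3 + r \left(4 + r\right)$)
$n{\left(L \right)} = -3 + L^{2} + L \left(-3 + L^{2} + 4 L\right)$ ($n{\left(L \right)} = \left(L^{2} + \left(-3 + L^{2} + 4 L\right) L\right) - 3 = \left(L^{2} + L \left(-3 + L^{2} + 4 L\right)\right) - 3 = -3 + L^{2} + L \left(-3 + L^{2} + 4 L\right)$)
$\frac{34}{-166} n{\left(S \right)} = \frac{34}{-166} \left(-3 + \left(-19\right)^{3} - -57 + 5 \left(-19\right)^{2}\right) = 34 \left(- \frac{1}{166}\right) \left(-3 - 6859 + 57 + 5 \cdot 361\right) = - \frac{17 \left(-3 - 6859 + 57 + 1805\right)}{83} = \left(- \frac{17}{83}\right) \left(-5000\right) = \frac{85000}{83}$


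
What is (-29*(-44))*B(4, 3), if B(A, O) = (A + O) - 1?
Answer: 7656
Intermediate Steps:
B(A, O) = -1 + A + O
(-29*(-44))*B(4, 3) = (-29*(-44))*(-1 + 4 + 3) = 1276*6 = 7656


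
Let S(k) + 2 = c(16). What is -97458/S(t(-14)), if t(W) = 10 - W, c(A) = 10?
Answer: -48729/4 ≈ -12182.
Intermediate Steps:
S(k) = 8 (S(k) = -2 + 10 = 8)
-97458/S(t(-14)) = -97458/8 = -97458*⅛ = -48729/4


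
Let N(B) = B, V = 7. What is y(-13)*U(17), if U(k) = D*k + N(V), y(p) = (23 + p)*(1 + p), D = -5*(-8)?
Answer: -82440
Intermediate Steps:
D = 40
y(p) = (1 + p)*(23 + p)
U(k) = 7 + 40*k (U(k) = 40*k + 7 = 7 + 40*k)
y(-13)*U(17) = (23 + (-13)² + 24*(-13))*(7 + 40*17) = (23 + 169 - 312)*(7 + 680) = -120*687 = -82440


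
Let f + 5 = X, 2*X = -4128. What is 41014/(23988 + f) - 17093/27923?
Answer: 770572455/612044237 ≈ 1.2590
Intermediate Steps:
X = -2064 (X = (½)*(-4128) = -2064)
f = -2069 (f = -5 - 2064 = -2069)
41014/(23988 + f) - 17093/27923 = 41014/(23988 - 2069) - 17093/27923 = 41014/21919 - 17093*1/27923 = 41014*(1/21919) - 17093/27923 = 41014/21919 - 17093/27923 = 770572455/612044237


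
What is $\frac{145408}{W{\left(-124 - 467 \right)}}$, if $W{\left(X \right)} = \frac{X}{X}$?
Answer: $145408$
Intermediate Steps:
$W{\left(X \right)} = 1$
$\frac{145408}{W{\left(-124 - 467 \right)}} = \frac{145408}{1} = 145408 \cdot 1 = 145408$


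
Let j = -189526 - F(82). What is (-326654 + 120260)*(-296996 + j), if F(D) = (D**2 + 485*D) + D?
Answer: 110028228612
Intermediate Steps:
F(D) = D**2 + 486*D
j = -236102 (j = -189526 - 82*(486 + 82) = -189526 - 82*568 = -189526 - 1*46576 = -189526 - 46576 = -236102)
(-326654 + 120260)*(-296996 + j) = (-326654 + 120260)*(-296996 - 236102) = -206394*(-533098) = 110028228612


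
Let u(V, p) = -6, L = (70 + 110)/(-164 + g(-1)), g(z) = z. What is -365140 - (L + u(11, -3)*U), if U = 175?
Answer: -4004978/11 ≈ -3.6409e+5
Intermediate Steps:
L = -12/11 (L = (70 + 110)/(-164 - 1) = 180/(-165) = 180*(-1/165) = -12/11 ≈ -1.0909)
-365140 - (L + u(11, -3)*U) = -365140 - (-12/11 - 6*175) = -365140 - (-12/11 - 1050) = -365140 - 1*(-11562/11) = -365140 + 11562/11 = -4004978/11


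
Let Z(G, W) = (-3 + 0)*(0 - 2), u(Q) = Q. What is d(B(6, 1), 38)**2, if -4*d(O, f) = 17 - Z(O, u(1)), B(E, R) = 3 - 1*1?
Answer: 121/16 ≈ 7.5625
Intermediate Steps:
B(E, R) = 2 (B(E, R) = 3 - 1 = 2)
Z(G, W) = 6 (Z(G, W) = -3*(-2) = 6)
d(O, f) = -11/4 (d(O, f) = -(17 - 1*6)/4 = -(17 - 6)/4 = -1/4*11 = -11/4)
d(B(6, 1), 38)**2 = (-11/4)**2 = 121/16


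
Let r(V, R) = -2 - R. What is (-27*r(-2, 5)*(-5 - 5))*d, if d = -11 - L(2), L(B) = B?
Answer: 24570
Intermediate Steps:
d = -13 (d = -11 - 1*2 = -11 - 2 = -13)
(-27*r(-2, 5)*(-5 - 5))*d = -27*(-2 - 1*5)*(-5 - 5)*(-13) = -27*(-2 - 5)*(-10)*(-13) = -(-189)*(-10)*(-13) = -27*70*(-13) = -1890*(-13) = 24570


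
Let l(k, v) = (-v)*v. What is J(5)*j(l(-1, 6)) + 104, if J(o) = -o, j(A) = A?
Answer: 284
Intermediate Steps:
l(k, v) = -v²
J(5)*j(l(-1, 6)) + 104 = (-1*5)*(-1*6²) + 104 = -(-5)*36 + 104 = -5*(-36) + 104 = 180 + 104 = 284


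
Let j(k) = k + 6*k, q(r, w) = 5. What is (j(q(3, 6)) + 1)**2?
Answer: 1296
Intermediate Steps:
j(k) = 7*k
(j(q(3, 6)) + 1)**2 = (7*5 + 1)**2 = (35 + 1)**2 = 36**2 = 1296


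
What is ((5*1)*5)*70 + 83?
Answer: 1833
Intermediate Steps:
((5*1)*5)*70 + 83 = (5*5)*70 + 83 = 25*70 + 83 = 1750 + 83 = 1833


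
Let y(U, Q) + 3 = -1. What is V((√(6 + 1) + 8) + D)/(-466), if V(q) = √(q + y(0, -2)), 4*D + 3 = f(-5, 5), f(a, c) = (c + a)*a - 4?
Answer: -√(9 + 4*√7)/932 ≈ -0.0047481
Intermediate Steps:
y(U, Q) = -4 (y(U, Q) = -3 - 1 = -4)
f(a, c) = -4 + a*(a + c) (f(a, c) = (a + c)*a - 4 = a*(a + c) - 4 = -4 + a*(a + c))
D = -7/4 (D = -¾ + (-4 + (-5)² - 5*5)/4 = -¾ + (-4 + 25 - 25)/4 = -¾ + (¼)*(-4) = -¾ - 1 = -7/4 ≈ -1.7500)
V(q) = √(-4 + q) (V(q) = √(q - 4) = √(-4 + q))
V((√(6 + 1) + 8) + D)/(-466) = √(-4 + ((√(6 + 1) + 8) - 7/4))/(-466) = √(-4 + ((√7 + 8) - 7/4))*(-1/466) = √(-4 + ((8 + √7) - 7/4))*(-1/466) = √(-4 + (25/4 + √7))*(-1/466) = √(9/4 + √7)*(-1/466) = -√(9/4 + √7)/466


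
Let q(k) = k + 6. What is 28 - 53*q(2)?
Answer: -396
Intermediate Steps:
q(k) = 6 + k
28 - 53*q(2) = 28 - 53*(6 + 2) = 28 - 53*8 = 28 - 424 = -396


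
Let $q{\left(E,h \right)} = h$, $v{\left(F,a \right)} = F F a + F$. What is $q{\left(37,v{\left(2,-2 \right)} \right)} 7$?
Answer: $-42$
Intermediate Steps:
$v{\left(F,a \right)} = F + a F^{2}$ ($v{\left(F,a \right)} = F^{2} a + F = a F^{2} + F = F + a F^{2}$)
$q{\left(37,v{\left(2,-2 \right)} \right)} 7 = 2 \left(1 + 2 \left(-2\right)\right) 7 = 2 \left(1 - 4\right) 7 = 2 \left(-3\right) 7 = \left(-6\right) 7 = -42$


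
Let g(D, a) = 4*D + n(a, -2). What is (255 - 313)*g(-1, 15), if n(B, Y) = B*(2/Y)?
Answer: 1102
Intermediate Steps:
n(B, Y) = 2*B/Y
g(D, a) = -a + 4*D (g(D, a) = 4*D + 2*a/(-2) = 4*D + 2*a*(-½) = 4*D - a = -a + 4*D)
(255 - 313)*g(-1, 15) = (255 - 313)*(-1*15 + 4*(-1)) = -58*(-15 - 4) = -58*(-19) = 1102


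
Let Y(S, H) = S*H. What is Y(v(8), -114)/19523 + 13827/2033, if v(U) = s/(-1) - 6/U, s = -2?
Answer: 539309637/79380518 ≈ 6.7940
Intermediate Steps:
v(U) = 2 - 6/U (v(U) = -2/(-1) - 6/U = -2*(-1) - 6/U = 2 - 6/U)
Y(S, H) = H*S
Y(v(8), -114)/19523 + 13827/2033 = -114*(2 - 6/8)/19523 + 13827/2033 = -114*(2 - 6*⅛)*(1/19523) + 13827*(1/2033) = -114*(2 - ¾)*(1/19523) + 13827/2033 = -114*5/4*(1/19523) + 13827/2033 = -285/2*1/19523 + 13827/2033 = -285/39046 + 13827/2033 = 539309637/79380518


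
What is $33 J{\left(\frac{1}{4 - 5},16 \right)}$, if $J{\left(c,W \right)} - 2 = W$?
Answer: $594$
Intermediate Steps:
$J{\left(c,W \right)} = 2 + W$
$33 J{\left(\frac{1}{4 - 5},16 \right)} = 33 \left(2 + 16\right) = 33 \cdot 18 = 594$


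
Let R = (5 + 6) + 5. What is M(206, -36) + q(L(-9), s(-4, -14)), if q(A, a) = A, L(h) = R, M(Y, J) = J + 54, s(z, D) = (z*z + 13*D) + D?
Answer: 34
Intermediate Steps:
s(z, D) = z² + 14*D (s(z, D) = (z² + 13*D) + D = z² + 14*D)
M(Y, J) = 54 + J
R = 16 (R = 11 + 5 = 16)
L(h) = 16
M(206, -36) + q(L(-9), s(-4, -14)) = (54 - 36) + 16 = 18 + 16 = 34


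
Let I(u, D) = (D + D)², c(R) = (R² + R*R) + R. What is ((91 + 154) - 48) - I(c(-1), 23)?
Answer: -1919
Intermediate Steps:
c(R) = R + 2*R² (c(R) = (R² + R²) + R = 2*R² + R = R + 2*R²)
I(u, D) = 4*D² (I(u, D) = (2*D)² = 4*D²)
((91 + 154) - 48) - I(c(-1), 23) = ((91 + 154) - 48) - 4*23² = (245 - 48) - 4*529 = 197 - 1*2116 = 197 - 2116 = -1919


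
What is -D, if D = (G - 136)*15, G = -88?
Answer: 3360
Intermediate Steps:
D = -3360 (D = (-88 - 136)*15 = -224*15 = -3360)
-D = -1*(-3360) = 3360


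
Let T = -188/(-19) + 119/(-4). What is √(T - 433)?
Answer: I*√653923/38 ≈ 21.28*I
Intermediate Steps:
T = -1509/76 (T = -188*(-1/19) + 119*(-¼) = 188/19 - 119/4 = -1509/76 ≈ -19.855)
√(T - 433) = √(-1509/76 - 433) = √(-34417/76) = I*√653923/38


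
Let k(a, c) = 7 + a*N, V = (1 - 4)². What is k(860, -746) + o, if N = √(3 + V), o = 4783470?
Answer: 4783477 + 1720*√3 ≈ 4.7865e+6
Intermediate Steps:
V = 9 (V = (-3)² = 9)
N = 2*√3 (N = √(3 + 9) = √12 = 2*√3 ≈ 3.4641)
k(a, c) = 7 + 2*a*√3 (k(a, c) = 7 + a*(2*√3) = 7 + 2*a*√3)
k(860, -746) + o = (7 + 2*860*√3) + 4783470 = (7 + 1720*√3) + 4783470 = 4783477 + 1720*√3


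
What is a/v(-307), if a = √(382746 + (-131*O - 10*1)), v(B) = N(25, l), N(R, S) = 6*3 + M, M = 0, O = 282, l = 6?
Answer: √345794/18 ≈ 32.669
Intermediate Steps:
N(R, S) = 18 (N(R, S) = 6*3 + 0 = 18 + 0 = 18)
v(B) = 18
a = √345794 (a = √(382746 + (-131*282 - 10*1)) = √(382746 + (-36942 - 10)) = √(382746 - 36952) = √345794 ≈ 588.04)
a/v(-307) = √345794/18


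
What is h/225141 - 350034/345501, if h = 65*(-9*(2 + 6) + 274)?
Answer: -8252286296/8642937849 ≈ -0.95480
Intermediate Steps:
h = 13130 (h = 65*(-9*8 + 274) = 65*(-72 + 274) = 65*202 = 13130)
h/225141 - 350034/345501 = 13130/225141 - 350034/345501 = 13130*(1/225141) - 350034*1/345501 = 13130/225141 - 116678/115167 = -8252286296/8642937849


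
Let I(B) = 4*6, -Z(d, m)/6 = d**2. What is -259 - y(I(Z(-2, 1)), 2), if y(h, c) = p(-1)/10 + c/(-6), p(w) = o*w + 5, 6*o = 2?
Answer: -3887/15 ≈ -259.13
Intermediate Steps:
o = 1/3 (o = (1/6)*2 = 1/3 ≈ 0.33333)
p(w) = 5 + w/3 (p(w) = w/3 + 5 = 5 + w/3)
Z(d, m) = -6*d**2
I(B) = 24
y(h, c) = 7/15 - c/6 (y(h, c) = (5 + (1/3)*(-1))/10 + c/(-6) = (5 - 1/3)*(1/10) + c*(-1/6) = (14/3)*(1/10) - c/6 = 7/15 - c/6)
-259 - y(I(Z(-2, 1)), 2) = -259 - (7/15 - 1/6*2) = -259 - (7/15 - 1/3) = -259 - 1*2/15 = -259 - 2/15 = -3887/15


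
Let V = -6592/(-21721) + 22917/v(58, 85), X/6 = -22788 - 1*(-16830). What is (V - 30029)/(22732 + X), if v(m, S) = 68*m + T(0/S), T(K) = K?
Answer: 3058251251/1325861824 ≈ 2.3066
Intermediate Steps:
X = -35748 (X = 6*(-22788 - 1*(-16830)) = 6*(-22788 + 16830) = 6*(-5958) = -35748)
v(m, S) = 68*m (v(m, S) = 68*m + 0/S = 68*m + 0 = 68*m)
V = 622805/101864 (V = -6592/(-21721) + 22917/((68*58)) = -6592*(-1/21721) + 22917/3944 = 6592/21721 + 22917*(1/3944) = 6592/21721 + 22917/3944 = 622805/101864 ≈ 6.1141)
(V - 30029)/(22732 + X) = (622805/101864 - 30029)/(22732 - 35748) = -3058251251/101864/(-13016) = -3058251251/101864*(-1/13016) = 3058251251/1325861824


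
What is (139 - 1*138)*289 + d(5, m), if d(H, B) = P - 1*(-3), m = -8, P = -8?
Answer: 284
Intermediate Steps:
d(H, B) = -5 (d(H, B) = -8 - 1*(-3) = -8 + 3 = -5)
(139 - 1*138)*289 + d(5, m) = (139 - 1*138)*289 - 5 = (139 - 138)*289 - 5 = 1*289 - 5 = 289 - 5 = 284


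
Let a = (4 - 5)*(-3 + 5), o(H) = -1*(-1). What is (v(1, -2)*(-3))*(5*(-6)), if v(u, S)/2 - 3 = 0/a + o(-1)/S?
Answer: 450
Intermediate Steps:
o(H) = 1
a = -2 (a = -1*2 = -2)
v(u, S) = 6 + 2/S (v(u, S) = 6 + 2*(0/(-2) + 1/S) = 6 + 2*(0*(-½) + 1/S) = 6 + 2*(0 + 1/S) = 6 + 2/S)
(v(1, -2)*(-3))*(5*(-6)) = ((6 + 2/(-2))*(-3))*(5*(-6)) = ((6 + 2*(-½))*(-3))*(-30) = ((6 - 1)*(-3))*(-30) = (5*(-3))*(-30) = -15*(-30) = 450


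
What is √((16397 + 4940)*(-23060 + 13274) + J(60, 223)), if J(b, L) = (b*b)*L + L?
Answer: I*√208000859 ≈ 14422.0*I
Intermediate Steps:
J(b, L) = L + L*b² (J(b, L) = b²*L + L = L*b² + L = L + L*b²)
√((16397 + 4940)*(-23060 + 13274) + J(60, 223)) = √((16397 + 4940)*(-23060 + 13274) + 223*(1 + 60²)) = √(21337*(-9786) + 223*(1 + 3600)) = √(-208803882 + 223*3601) = √(-208803882 + 803023) = √(-208000859) = I*√208000859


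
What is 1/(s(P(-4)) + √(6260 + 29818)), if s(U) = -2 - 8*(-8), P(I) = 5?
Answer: -31/16117 + √36078/32234 ≈ 0.0039692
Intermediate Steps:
s(U) = 62 (s(U) = -2 + 64 = 62)
1/(s(P(-4)) + √(6260 + 29818)) = 1/(62 + √(6260 + 29818)) = 1/(62 + √36078)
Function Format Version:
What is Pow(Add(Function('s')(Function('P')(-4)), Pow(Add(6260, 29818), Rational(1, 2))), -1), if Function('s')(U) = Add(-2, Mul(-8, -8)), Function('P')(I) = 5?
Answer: Add(Rational(-31, 16117), Mul(Rational(1, 32234), Pow(36078, Rational(1, 2)))) ≈ 0.0039692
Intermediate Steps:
Function('s')(U) = 62 (Function('s')(U) = Add(-2, 64) = 62)
Pow(Add(Function('s')(Function('P')(-4)), Pow(Add(6260, 29818), Rational(1, 2))), -1) = Pow(Add(62, Pow(Add(6260, 29818), Rational(1, 2))), -1) = Pow(Add(62, Pow(36078, Rational(1, 2))), -1)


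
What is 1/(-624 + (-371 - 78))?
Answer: -1/1073 ≈ -0.00093197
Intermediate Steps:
1/(-624 + (-371 - 78)) = 1/(-624 - 449) = 1/(-1073) = -1/1073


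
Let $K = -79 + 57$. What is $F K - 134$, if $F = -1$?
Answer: $-112$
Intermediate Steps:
$K = -22$
$F K - 134 = \left(-1\right) \left(-22\right) - 134 = 22 - 134 = -112$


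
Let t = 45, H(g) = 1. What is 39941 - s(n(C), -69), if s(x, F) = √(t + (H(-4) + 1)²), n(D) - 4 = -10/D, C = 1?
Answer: 39934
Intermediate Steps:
n(D) = 4 - 10/D
s(x, F) = 7 (s(x, F) = √(45 + (1 + 1)²) = √(45 + 2²) = √(45 + 4) = √49 = 7)
39941 - s(n(C), -69) = 39941 - 1*7 = 39941 - 7 = 39934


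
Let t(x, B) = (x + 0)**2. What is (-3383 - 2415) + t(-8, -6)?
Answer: -5734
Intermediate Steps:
t(x, B) = x**2
(-3383 - 2415) + t(-8, -6) = (-3383 - 2415) + (-8)**2 = -5798 + 64 = -5734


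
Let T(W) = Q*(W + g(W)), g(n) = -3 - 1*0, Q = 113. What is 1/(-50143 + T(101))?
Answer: -1/39069 ≈ -2.5596e-5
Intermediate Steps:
g(n) = -3 (g(n) = -3 + 0 = -3)
T(W) = -339 + 113*W (T(W) = 113*(W - 3) = 113*(-3 + W) = -339 + 113*W)
1/(-50143 + T(101)) = 1/(-50143 + (-339 + 113*101)) = 1/(-50143 + (-339 + 11413)) = 1/(-50143 + 11074) = 1/(-39069) = -1/39069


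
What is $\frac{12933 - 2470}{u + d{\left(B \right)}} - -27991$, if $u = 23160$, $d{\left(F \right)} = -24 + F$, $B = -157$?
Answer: $\frac{643215652}{22979} \approx 27991.0$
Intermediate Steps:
$\frac{12933 - 2470}{u + d{\left(B \right)}} - -27991 = \frac{12933 - 2470}{23160 - 181} - -27991 = \frac{10463}{23160 - 181} + 27991 = \frac{10463}{22979} + 27991 = \frac{643215652}{22979}$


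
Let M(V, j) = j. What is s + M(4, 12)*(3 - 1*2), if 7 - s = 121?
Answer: -102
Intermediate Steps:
s = -114 (s = 7 - 1*121 = 7 - 121 = -114)
s + M(4, 12)*(3 - 1*2) = -114 + 12*(3 - 1*2) = -114 + 12*(3 - 2) = -114 + 12*1 = -114 + 12 = -102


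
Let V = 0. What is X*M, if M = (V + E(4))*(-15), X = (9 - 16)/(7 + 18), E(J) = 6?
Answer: 126/5 ≈ 25.200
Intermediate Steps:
X = -7/25 ≈ -0.28000
M = -90 (M = (0 + 6)*(-15) = 6*(-15) = -90)
X*M = -7/25*(-90) = 126/5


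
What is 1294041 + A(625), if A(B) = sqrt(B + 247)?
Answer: 1294041 + 2*sqrt(218) ≈ 1.2941e+6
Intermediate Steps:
A(B) = sqrt(247 + B)
1294041 + A(625) = 1294041 + sqrt(247 + 625) = 1294041 + sqrt(872) = 1294041 + 2*sqrt(218)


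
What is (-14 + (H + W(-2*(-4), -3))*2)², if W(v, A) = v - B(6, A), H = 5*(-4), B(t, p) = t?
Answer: 2500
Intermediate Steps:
H = -20
W(v, A) = -6 + v (W(v, A) = v - 1*6 = v - 6 = -6 + v)
(-14 + (H + W(-2*(-4), -3))*2)² = (-14 + (-20 + (-6 - 2*(-4)))*2)² = (-14 + (-20 + (-6 + 8))*2)² = (-14 + (-20 + 2)*2)² = (-14 - 18*2)² = (-14 - 36)² = (-50)² = 2500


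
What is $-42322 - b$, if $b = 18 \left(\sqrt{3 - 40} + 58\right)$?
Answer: $-43366 - 18 i \sqrt{37} \approx -43366.0 - 109.49 i$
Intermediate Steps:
$b = 1044 + 18 i \sqrt{37}$ ($b = 18 \left(\sqrt{-37} + 58\right) = 18 \left(i \sqrt{37} + 58\right) = 18 \left(58 + i \sqrt{37}\right) = 1044 + 18 i \sqrt{37} \approx 1044.0 + 109.49 i$)
$-42322 - b = -42322 - \left(1044 + 18 i \sqrt{37}\right) = -43366 - 18 i \sqrt{37}$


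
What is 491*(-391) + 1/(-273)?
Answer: -52410814/273 ≈ -1.9198e+5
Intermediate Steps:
491*(-391) + 1/(-273) = -191981 - 1/273 = -52410814/273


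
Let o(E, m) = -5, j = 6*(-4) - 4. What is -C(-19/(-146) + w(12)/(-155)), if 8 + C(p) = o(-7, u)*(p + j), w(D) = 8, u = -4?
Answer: -595655/4526 ≈ -131.61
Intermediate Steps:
j = -28 (j = -24 - 4 = -28)
C(p) = 132 - 5*p (C(p) = -8 - 5*(p - 28) = -8 - 5*(-28 + p) = -8 + (140 - 5*p) = 132 - 5*p)
-C(-19/(-146) + w(12)/(-155)) = -(132 - 5*(-19/(-146) + 8/(-155))) = -(132 - 5*(-19*(-1/146) + 8*(-1/155))) = -(132 - 5*(19/146 - 8/155)) = -(132 - 5*1777/22630) = -(132 - 1777/4526) = -1*595655/4526 = -595655/4526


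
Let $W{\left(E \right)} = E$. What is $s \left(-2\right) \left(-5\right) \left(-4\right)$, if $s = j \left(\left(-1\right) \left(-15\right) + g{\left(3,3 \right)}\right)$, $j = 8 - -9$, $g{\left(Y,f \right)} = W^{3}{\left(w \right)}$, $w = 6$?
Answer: $-157080$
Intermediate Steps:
$g{\left(Y,f \right)} = 216$ ($g{\left(Y,f \right)} = 6^{3} = 216$)
$j = 17$ ($j = 8 + 9 = 17$)
$s = 3927$ ($s = 17 \left(\left(-1\right) \left(-15\right) + 216\right) = 17 \left(15 + 216\right) = 17 \cdot 231 = 3927$)
$s \left(-2\right) \left(-5\right) \left(-4\right) = 3927 \left(-2\right) \left(-5\right) \left(-4\right) = 3927 \cdot 10 \left(-4\right) = 3927 \left(-40\right) = -157080$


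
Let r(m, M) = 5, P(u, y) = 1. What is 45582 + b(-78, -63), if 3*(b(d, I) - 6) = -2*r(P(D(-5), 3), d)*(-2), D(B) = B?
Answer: 136784/3 ≈ 45595.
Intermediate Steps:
b(d, I) = 38/3 (b(d, I) = 6 + (-2*5*(-2))/3 = 6 + (-10*(-2))/3 = 6 + (1/3)*20 = 6 + 20/3 = 38/3)
45582 + b(-78, -63) = 45582 + 38/3 = 136784/3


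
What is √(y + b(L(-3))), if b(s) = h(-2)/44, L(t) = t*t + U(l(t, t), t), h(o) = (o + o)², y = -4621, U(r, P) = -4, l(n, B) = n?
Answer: I*√559097/11 ≈ 67.975*I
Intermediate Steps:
h(o) = 4*o² (h(o) = (2*o)² = 4*o²)
L(t) = -4 + t² (L(t) = t*t - 4 = t² - 4 = -4 + t²)
b(s) = 4/11 (b(s) = (4*(-2)²)/44 = (4*4)*(1/44) = 16*(1/44) = 4/11)
√(y + b(L(-3))) = √(-4621 + 4/11) = √(-50827/11) = I*√559097/11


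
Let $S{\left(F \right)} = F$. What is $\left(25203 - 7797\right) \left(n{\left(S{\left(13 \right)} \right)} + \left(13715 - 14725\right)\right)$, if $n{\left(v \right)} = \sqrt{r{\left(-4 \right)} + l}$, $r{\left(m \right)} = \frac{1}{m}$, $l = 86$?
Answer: $-17580060 + 60921 \sqrt{7} \approx -1.7419 \cdot 10^{7}$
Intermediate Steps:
$n{\left(v \right)} = \frac{7 \sqrt{7}}{2}$ ($n{\left(v \right)} = \sqrt{\frac{1}{-4} + 86} = \sqrt{- \frac{1}{4} + 86} = \sqrt{\frac{343}{4}} = \frac{7 \sqrt{7}}{2}$)
$\left(25203 - 7797\right) \left(n{\left(S{\left(13 \right)} \right)} + \left(13715 - 14725\right)\right) = \left(25203 - 7797\right) \left(\frac{7 \sqrt{7}}{2} + \left(13715 - 14725\right)\right) = 17406 \left(\frac{7 \sqrt{7}}{2} - 1010\right) = 17406 \left(-1010 + \frac{7 \sqrt{7}}{2}\right) = -17580060 + 60921 \sqrt{7}$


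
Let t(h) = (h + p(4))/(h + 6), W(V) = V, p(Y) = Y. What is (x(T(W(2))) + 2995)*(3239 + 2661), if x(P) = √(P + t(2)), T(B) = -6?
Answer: 17670500 + 2950*I*√21 ≈ 1.767e+7 + 13519.0*I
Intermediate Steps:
t(h) = (4 + h)/(6 + h) (t(h) = (h + 4)/(h + 6) = (4 + h)/(6 + h))
x(P) = √(¾ + P) (x(P) = √(P + (4 + 2)/(6 + 2)) = √(P + 6/8) = √(P + (⅛)*6) = √(P + ¾) = √(¾ + P))
(x(T(W(2))) + 2995)*(3239 + 2661) = (√(3 + 4*(-6))/2 + 2995)*(3239 + 2661) = (√(3 - 24)/2 + 2995)*5900 = (√(-21)/2 + 2995)*5900 = ((I*√21)/2 + 2995)*5900 = (I*√21/2 + 2995)*5900 = (2995 + I*√21/2)*5900 = 17670500 + 2950*I*√21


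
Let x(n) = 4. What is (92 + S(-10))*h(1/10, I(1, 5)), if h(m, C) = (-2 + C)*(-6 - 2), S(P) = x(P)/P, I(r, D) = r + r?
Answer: 0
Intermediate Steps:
I(r, D) = 2*r
S(P) = 4/P
h(m, C) = 16 - 8*C (h(m, C) = (-2 + C)*(-8) = 16 - 8*C)
(92 + S(-10))*h(1/10, I(1, 5)) = (92 + 4/(-10))*(16 - 16) = (92 + 4*(-1/10))*(16 - 8*2) = (92 - 2/5)*(16 - 16) = (458/5)*0 = 0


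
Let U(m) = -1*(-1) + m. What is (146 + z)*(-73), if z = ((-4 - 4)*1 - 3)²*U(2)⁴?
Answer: -726131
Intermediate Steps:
U(m) = 1 + m
z = 9801 (z = ((-4 - 4)*1 - 3)²*(1 + 2)⁴ = (-8*1 - 3)²*3⁴ = (-8 - 3)²*81 = (-11)²*81 = 121*81 = 9801)
(146 + z)*(-73) = (146 + 9801)*(-73) = 9947*(-73) = -726131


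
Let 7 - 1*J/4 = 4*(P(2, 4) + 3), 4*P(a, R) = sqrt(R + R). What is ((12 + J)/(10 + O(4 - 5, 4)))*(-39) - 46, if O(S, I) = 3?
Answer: -22 + 24*sqrt(2) ≈ 11.941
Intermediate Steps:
P(a, R) = sqrt(2)*sqrt(R)/4 (P(a, R) = sqrt(R + R)/4 = sqrt(2*R)/4 = (sqrt(2)*sqrt(R))/4 = sqrt(2)*sqrt(R)/4)
J = -20 - 8*sqrt(2) (J = 28 - 16*(sqrt(2)*sqrt(4)/4 + 3) = 28 - 16*((1/4)*sqrt(2)*2 + 3) = 28 - 16*(sqrt(2)/2 + 3) = 28 - 16*(3 + sqrt(2)/2) = 28 - 4*(12 + 2*sqrt(2)) = 28 + (-48 - 8*sqrt(2)) = -20 - 8*sqrt(2) ≈ -31.314)
((12 + J)/(10 + O(4 - 5, 4)))*(-39) - 46 = ((12 + (-20 - 8*sqrt(2)))/(10 + 3))*(-39) - 46 = ((-8 - 8*sqrt(2))/13)*(-39) - 46 = ((-8 - 8*sqrt(2))*(1/13))*(-39) - 46 = (-8/13 - 8*sqrt(2)/13)*(-39) - 46 = (24 + 24*sqrt(2)) - 46 = -22 + 24*sqrt(2)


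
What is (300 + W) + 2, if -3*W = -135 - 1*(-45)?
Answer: 332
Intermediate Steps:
W = 30 (W = -(-135 - 1*(-45))/3 = -(-135 + 45)/3 = -1/3*(-90) = 30)
(300 + W) + 2 = (300 + 30) + 2 = 330 + 2 = 332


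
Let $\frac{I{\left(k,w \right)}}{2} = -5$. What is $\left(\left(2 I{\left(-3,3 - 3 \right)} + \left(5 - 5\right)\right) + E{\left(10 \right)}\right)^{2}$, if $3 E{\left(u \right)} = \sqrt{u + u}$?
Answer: $\frac{3620}{9} - \frac{80 \sqrt{5}}{3} \approx 342.59$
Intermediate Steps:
$I{\left(k,w \right)} = -10$ ($I{\left(k,w \right)} = 2 \left(-5\right) = -10$)
$E{\left(u \right)} = \frac{\sqrt{2} \sqrt{u}}{3}$ ($E{\left(u \right)} = \frac{\sqrt{u + u}}{3} = \frac{\sqrt{2 u}}{3} = \frac{\sqrt{2} \sqrt{u}}{3}$)
$\left(\left(2 I{\left(-3,3 - 3 \right)} + \left(5 - 5\right)\right) + E{\left(10 \right)}\right)^{2} = \left(\left(2 \left(-10\right) + \left(5 - 5\right)\right) + \frac{\sqrt{2} \sqrt{10}}{3}\right)^{2} = \left(\left(-20 + \left(5 - 5\right)\right) + \frac{2 \sqrt{5}}{3}\right)^{2} = \left(\left(-20 + 0\right) + \frac{2 \sqrt{5}}{3}\right)^{2} = \left(-20 + \frac{2 \sqrt{5}}{3}\right)^{2}$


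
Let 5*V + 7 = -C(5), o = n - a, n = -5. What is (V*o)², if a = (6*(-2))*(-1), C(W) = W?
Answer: 41616/25 ≈ 1664.6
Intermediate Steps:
a = 12 (a = -12*(-1) = 12)
o = -17 (o = -5 - 1*12 = -5 - 12 = -17)
V = -12/5 (V = -7/5 + (-1*5)/5 = -7/5 + (⅕)*(-5) = -7/5 - 1 = -12/5 ≈ -2.4000)
(V*o)² = (-12/5*(-17))² = (204/5)² = 41616/25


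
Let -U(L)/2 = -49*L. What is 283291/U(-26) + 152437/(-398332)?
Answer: -14154035011/126868742 ≈ -111.56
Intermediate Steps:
U(L) = 98*L (U(L) = -(-98)*L = 98*L)
283291/U(-26) + 152437/(-398332) = 283291/((98*(-26))) + 152437/(-398332) = 283291/(-2548) + 152437*(-1/398332) = 283291*(-1/2548) - 152437/398332 = -283291/2548 - 152437/398332 = -14154035011/126868742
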